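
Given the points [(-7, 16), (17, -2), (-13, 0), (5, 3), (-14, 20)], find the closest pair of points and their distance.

Computing all pairwise distances among 5 points:

d((-7, 16), (17, -2)) = 30.0
d((-7, 16), (-13, 0)) = 17.088
d((-7, 16), (5, 3)) = 17.6918
d((-7, 16), (-14, 20)) = 8.0623 <-- minimum
d((17, -2), (-13, 0)) = 30.0666
d((17, -2), (5, 3)) = 13.0
d((17, -2), (-14, 20)) = 38.0132
d((-13, 0), (5, 3)) = 18.2483
d((-13, 0), (-14, 20)) = 20.025
d((5, 3), (-14, 20)) = 25.4951

Closest pair: (-7, 16) and (-14, 20) with distance 8.0623

The closest pair is (-7, 16) and (-14, 20) with Euclidean distance 8.0623. For 5 points, brute-force pairwise comparison is shown above. For large n, the divide-and-conquer algorithm (sort by x, recurse on halves, check the dividing strip) achieves O(n log n).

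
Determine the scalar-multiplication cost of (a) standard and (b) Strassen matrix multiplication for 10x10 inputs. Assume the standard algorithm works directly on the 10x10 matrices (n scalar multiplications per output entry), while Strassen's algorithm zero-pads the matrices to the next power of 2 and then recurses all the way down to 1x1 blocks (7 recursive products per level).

Matrix multiplication for 10x10 matrices:

Strassen's algorithm requires power-of-2 dimensions. Pad 10x10 to 16x16 (next power of 2).

Standard algorithm: 10^3 = 1000 multiplications
Strassen's algorithm: 7^(log2(16)) = 7^4 = 2401 multiplications
Difference: 1000 - 2401 = -1401 (Strassen uses MORE here due to padding overhead — for small or just-over-power-of-2 n, padding can outweigh the per-level savings)

Standard: 1000 multiplications (10^3). Strassen: 2401 multiplications (7^4, after padding to 16x16). Strassen reduces 8 recursive multiplications to 7 at each level.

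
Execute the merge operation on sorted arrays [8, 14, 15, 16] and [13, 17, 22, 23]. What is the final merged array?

Merging process:

Compare 8 vs 13: take 8 from left. Merged: [8]
Compare 14 vs 13: take 13 from right. Merged: [8, 13]
Compare 14 vs 17: take 14 from left. Merged: [8, 13, 14]
Compare 15 vs 17: take 15 from left. Merged: [8, 13, 14, 15]
Compare 16 vs 17: take 16 from left. Merged: [8, 13, 14, 15, 16]
Append remaining from right: [17, 22, 23]. Merged: [8, 13, 14, 15, 16, 17, 22, 23]

Final merged array: [8, 13, 14, 15, 16, 17, 22, 23]
Total comparisons: 5

The merged array is [8, 13, 14, 15, 16, 17, 22, 23], requiring 5 comparisons. The merge step runs in O(n) time where n is the total number of elements.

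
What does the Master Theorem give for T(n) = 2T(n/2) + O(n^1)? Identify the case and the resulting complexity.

Master Theorem for T(n) = 2T(n/2) + O(n^1):

a = 2, b = 2, c = 1
log_b(a) = log_2(2) = 1.0000

Case 2: c = 1 = log_2(2) = 1.0000
T(n) = O(n^1 log n) = O(n log n)

For T(n) = 2T(n/2) + O(n^1): log_2(2) = 1.0000. This is Case 2 of the Master Theorem (c = log_b(a), equal work at all levels), giving O(n log n).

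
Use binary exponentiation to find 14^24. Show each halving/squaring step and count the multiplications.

Computing 14^24 by squaring (build up from 14^1; each line after the first costs one multiplication):

14^1 = 14
14^2 = (14^1)^2 = 14^2 = 196
14^3 = 14 * 14^2 = 14 * 196 = 2744
14^6 = (14^3)^2 = 2744^2 = 7529536
14^12 = (14^6)^2 = 7529536^2 = 56693912375296
14^24 = (14^12)^2 = 56693912375296^2 = 3214199700417740936751087616

Result: 3214199700417740936751087616
Multiplications needed: 5 (5 lines after 14^1)

14^24 = 3214199700417740936751087616. Using exponentiation by squaring, this requires 5 multiplications. The key idea: if the exponent is even, square the half-power; if odd, multiply by the base once.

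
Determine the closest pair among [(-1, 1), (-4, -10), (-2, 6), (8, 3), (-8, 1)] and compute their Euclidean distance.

Computing all pairwise distances among 5 points:

d((-1, 1), (-4, -10)) = 11.4018
d((-1, 1), (-2, 6)) = 5.099 <-- minimum
d((-1, 1), (8, 3)) = 9.2195
d((-1, 1), (-8, 1)) = 7.0
d((-4, -10), (-2, 6)) = 16.1245
d((-4, -10), (8, 3)) = 17.6918
d((-4, -10), (-8, 1)) = 11.7047
d((-2, 6), (8, 3)) = 10.4403
d((-2, 6), (-8, 1)) = 7.8102
d((8, 3), (-8, 1)) = 16.1245

Closest pair: (-1, 1) and (-2, 6) with distance 5.099

The closest pair is (-1, 1) and (-2, 6) with Euclidean distance 5.099. For 5 points, brute-force pairwise comparison is shown above. For large n, the divide-and-conquer algorithm (sort by x, recurse on halves, check the dividing strip) achieves O(n log n).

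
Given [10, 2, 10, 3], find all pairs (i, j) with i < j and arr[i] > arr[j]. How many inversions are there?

Finding inversions in [10, 2, 10, 3]:

(0, 1): arr[0]=10 > arr[1]=2
(0, 3): arr[0]=10 > arr[3]=3
(2, 3): arr[2]=10 > arr[3]=3

Total inversions: 3

The array has 3 inversion(s): (0,1), (0,3), (2,3). Each pair (i,j) satisfies i < j and arr[i] > arr[j].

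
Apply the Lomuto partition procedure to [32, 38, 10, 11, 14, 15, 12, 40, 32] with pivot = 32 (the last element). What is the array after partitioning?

Lomuto partition with pivot = 32:

Initial array: [32, 38, 10, 11, 14, 15, 12, 40, 32]

arr[0]=32 <= 32: swap with position 0, array becomes [32, 38, 10, 11, 14, 15, 12, 40, 32]
arr[1]=38 > 32: no swap
arr[2]=10 <= 32: swap with position 1, array becomes [32, 10, 38, 11, 14, 15, 12, 40, 32]
arr[3]=11 <= 32: swap with position 2, array becomes [32, 10, 11, 38, 14, 15, 12, 40, 32]
arr[4]=14 <= 32: swap with position 3, array becomes [32, 10, 11, 14, 38, 15, 12, 40, 32]
arr[5]=15 <= 32: swap with position 4, array becomes [32, 10, 11, 14, 15, 38, 12, 40, 32]
arr[6]=12 <= 32: swap with position 5, array becomes [32, 10, 11, 14, 15, 12, 38, 40, 32]
arr[7]=40 > 32: no swap

Place pivot at position 6: [32, 10, 11, 14, 15, 12, 32, 40, 38]
Pivot position: 6

After partitioning with pivot 32, the array becomes [32, 10, 11, 14, 15, 12, 32, 40, 38]. The pivot is placed at index 6. All elements to the left of the pivot are <= 32, and all elements to the right are > 32.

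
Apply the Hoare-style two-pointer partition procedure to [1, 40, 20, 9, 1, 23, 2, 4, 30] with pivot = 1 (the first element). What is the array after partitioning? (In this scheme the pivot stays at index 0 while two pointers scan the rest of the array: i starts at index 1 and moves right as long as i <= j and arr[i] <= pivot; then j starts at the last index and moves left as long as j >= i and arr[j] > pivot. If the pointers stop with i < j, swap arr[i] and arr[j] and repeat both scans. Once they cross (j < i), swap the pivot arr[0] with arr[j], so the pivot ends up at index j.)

Hoare-style two-pointer partition with pivot = 1:

Initial array: [1, 40, 20, 9, 1, 23, 2, 4, 30]

Pointers start at i = 1, j = 8.
i stops at index 1 (arr[1]=40 > 1), j stops at index 4 (arr[4]=1 <= 1): swap arr[1] and arr[4], array becomes [1, 1, 20, 9, 40, 23, 2, 4, 30]
i ends at 2, j ends at 1: the pointers have crossed (j < i), so scanning stops.

Swap pivot arr[0] with arr[1] to place pivot at position 1: [1, 1, 20, 9, 40, 23, 2, 4, 30]
Pivot position: 1

After partitioning with pivot 1, the array becomes [1, 1, 20, 9, 40, 23, 2, 4, 30]. The pivot is placed at index 1. All elements to the left of the pivot are <= 1, and all elements to the right are > 1.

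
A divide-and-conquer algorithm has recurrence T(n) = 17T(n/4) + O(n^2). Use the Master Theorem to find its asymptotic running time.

Master Theorem for T(n) = 17T(n/4) + O(n^2):

a = 17, b = 4, c = 2
log_b(a) = log_4(17) = 2.0437

Case 1: c = 2 < log_4(17) = 2.0437
T(n) = O(n^(log_4 17))

For T(n) = 17T(n/4) + O(n^2): log_4(17) = 2.0437. This is Case 1 of the Master Theorem (c < log_b(a), work dominated by leaves), giving O(n^(log_4 17)).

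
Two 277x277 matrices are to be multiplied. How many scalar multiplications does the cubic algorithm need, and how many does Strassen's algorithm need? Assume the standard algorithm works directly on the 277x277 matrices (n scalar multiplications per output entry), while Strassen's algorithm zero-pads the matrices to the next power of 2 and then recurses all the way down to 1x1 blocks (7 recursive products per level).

Matrix multiplication for 277x277 matrices:

Strassen's algorithm requires power-of-2 dimensions. Pad 277x277 to 512x512 (next power of 2).

Standard algorithm: 277^3 = 21253933 multiplications
Strassen's algorithm: 7^(log2(512)) = 7^9 = 40353607 multiplications
Difference: 21253933 - 40353607 = -19099674 (Strassen uses MORE here due to padding overhead — for small or just-over-power-of-2 n, padding can outweigh the per-level savings)

Standard: 21253933 multiplications (277^3). Strassen: 40353607 multiplications (7^9, after padding to 512x512). Strassen reduces 8 recursive multiplications to 7 at each level.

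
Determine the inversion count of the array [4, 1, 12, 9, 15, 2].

Finding inversions in [4, 1, 12, 9, 15, 2]:

(0, 1): arr[0]=4 > arr[1]=1
(0, 5): arr[0]=4 > arr[5]=2
(2, 3): arr[2]=12 > arr[3]=9
(2, 5): arr[2]=12 > arr[5]=2
(3, 5): arr[3]=9 > arr[5]=2
(4, 5): arr[4]=15 > arr[5]=2

Total inversions: 6

The array has 6 inversion(s): (0,1), (0,5), (2,3), (2,5), (3,5), (4,5). Each pair (i,j) satisfies i < j and arr[i] > arr[j].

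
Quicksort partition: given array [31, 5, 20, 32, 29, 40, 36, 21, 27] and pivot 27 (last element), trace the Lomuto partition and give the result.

Lomuto partition with pivot = 27:

Initial array: [31, 5, 20, 32, 29, 40, 36, 21, 27]

arr[0]=31 > 27: no swap
arr[1]=5 <= 27: swap with position 0, array becomes [5, 31, 20, 32, 29, 40, 36, 21, 27]
arr[2]=20 <= 27: swap with position 1, array becomes [5, 20, 31, 32, 29, 40, 36, 21, 27]
arr[3]=32 > 27: no swap
arr[4]=29 > 27: no swap
arr[5]=40 > 27: no swap
arr[6]=36 > 27: no swap
arr[7]=21 <= 27: swap with position 2, array becomes [5, 20, 21, 32, 29, 40, 36, 31, 27]

Place pivot at position 3: [5, 20, 21, 27, 29, 40, 36, 31, 32]
Pivot position: 3

After partitioning with pivot 27, the array becomes [5, 20, 21, 27, 29, 40, 36, 31, 32]. The pivot is placed at index 3. All elements to the left of the pivot are <= 27, and all elements to the right are > 27.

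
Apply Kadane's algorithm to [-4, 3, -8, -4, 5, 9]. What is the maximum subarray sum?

Using Kadane's algorithm on [-4, 3, -8, -4, 5, 9]:

Scanning through the array:
Position 1 (value 3): max_ending_here = 3, max_so_far = 3
Position 2 (value -8): max_ending_here = -5, max_so_far = 3
Position 3 (value -4): max_ending_here = -4, max_so_far = 3
Position 4 (value 5): max_ending_here = 5, max_so_far = 5
Position 5 (value 9): max_ending_here = 14, max_so_far = 14

Maximum subarray: [5, 9]
Maximum sum: 14

The maximum subarray is [5, 9] with sum 14. This subarray runs from index 4 to index 5.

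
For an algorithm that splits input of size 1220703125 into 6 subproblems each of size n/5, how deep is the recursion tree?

For divide and conquer with division factor 5:

Problem sizes at each level:
Level 0: 1220703125
Level 1: 244140625
Level 2: 48828125
Level 3: 9765625
Level 4: 1953125
Level 5: 390625
Level 6: 78125
Level 7: 15625
Level 8: 3125
Level 9: 625
Level 10: 125
Level 11: 25
Level 12: 5
Level 13: 1

The root is level 0 and the size-1 base case is level 13 (the tree spans levels 0 through 13, i.e. 14 levels counting the root), so the depth is the number of divisions: log_5(1220703125) = 13

The recursion tree depth is log_5(1220703125) = 13. At each level, the problem size is divided by 5, so it takes 13 divisions to reduce to a base case of size 1. The algorithm makes 6 recursive calls at each level.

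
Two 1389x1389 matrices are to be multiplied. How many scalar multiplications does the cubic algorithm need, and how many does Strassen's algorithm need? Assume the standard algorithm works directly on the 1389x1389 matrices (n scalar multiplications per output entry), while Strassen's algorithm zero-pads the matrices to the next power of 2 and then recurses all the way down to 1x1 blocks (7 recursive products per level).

Matrix multiplication for 1389x1389 matrices:

Strassen's algorithm requires power-of-2 dimensions. Pad 1389x1389 to 2048x2048 (next power of 2).

Standard algorithm: 1389^3 = 2679826869 multiplications
Strassen's algorithm: 7^(log2(2048)) = 7^11 = 1977326743 multiplications
Savings: 2679826869 - 1977326743 = 702500126 multiplications

Standard: 2679826869 multiplications (1389^3). Strassen: 1977326743 multiplications (7^11, after padding to 2048x2048). Strassen reduces 8 recursive multiplications to 7 at each level.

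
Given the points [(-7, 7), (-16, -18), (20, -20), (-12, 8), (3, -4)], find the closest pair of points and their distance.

Computing all pairwise distances among 5 points:

d((-7, 7), (-16, -18)) = 26.5707
d((-7, 7), (20, -20)) = 38.1838
d((-7, 7), (-12, 8)) = 5.099 <-- minimum
d((-7, 7), (3, -4)) = 14.8661
d((-16, -18), (20, -20)) = 36.0555
d((-16, -18), (-12, 8)) = 26.3059
d((-16, -18), (3, -4)) = 23.6008
d((20, -20), (-12, 8)) = 42.5206
d((20, -20), (3, -4)) = 23.3452
d((-12, 8), (3, -4)) = 19.2094

Closest pair: (-7, 7) and (-12, 8) with distance 5.099

The closest pair is (-7, 7) and (-12, 8) with Euclidean distance 5.099. For 5 points, brute-force pairwise comparison is shown above. For large n, the divide-and-conquer algorithm (sort by x, recurse on halves, check the dividing strip) achieves O(n log n).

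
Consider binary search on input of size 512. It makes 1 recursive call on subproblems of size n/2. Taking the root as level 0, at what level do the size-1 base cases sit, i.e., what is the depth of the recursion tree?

For divide and conquer with division factor 2:

Problem sizes at each level:
Level 0: 512
Level 1: 256
Level 2: 128
Level 3: 64
Level 4: 32
Level 5: 16
Level 6: 8
Level 7: 4
Level 8: 2
Level 9: 1

The root is level 0 and the size-1 base case is level 9 (the tree spans levels 0 through 9, i.e. 10 levels counting the root), so the depth is the number of divisions: log_2(512) = 9

The recursion tree depth is log_2(512) = 9. At each level, the problem size is divided by 2, so it takes 9 divisions to reduce to a base case of size 1. The algorithm makes 1 recursive call at each level.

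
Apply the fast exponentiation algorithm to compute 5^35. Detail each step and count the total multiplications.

Computing 5^35 by squaring (build up from 5^1; each line after the first costs one multiplication):

5^1 = 5
5^2 = (5^1)^2 = 5^2 = 25
5^4 = (5^2)^2 = 25^2 = 625
5^8 = (5^4)^2 = 625^2 = 390625
5^16 = (5^8)^2 = 390625^2 = 152587890625
5^17 = 5 * 5^16 = 5 * 152587890625 = 762939453125
5^34 = (5^17)^2 = 762939453125^2 = 582076609134674072265625
5^35 = 5 * 5^34 = 5 * 582076609134674072265625 = 2910383045673370361328125

Result: 2910383045673370361328125
Multiplications needed: 7 (7 lines after 5^1)

5^35 = 2910383045673370361328125. Using exponentiation by squaring, this requires 7 multiplications. The key idea: if the exponent is even, square the half-power; if odd, multiply by the base once.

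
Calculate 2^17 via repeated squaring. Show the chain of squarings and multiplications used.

Computing 2^17 by squaring (build up from 2^1; each line after the first costs one multiplication):

2^1 = 2
2^2 = (2^1)^2 = 2^2 = 4
2^4 = (2^2)^2 = 4^2 = 16
2^8 = (2^4)^2 = 16^2 = 256
2^16 = (2^8)^2 = 256^2 = 65536
2^17 = 2 * 2^16 = 2 * 65536 = 131072

Result: 131072
Multiplications needed: 5 (5 lines after 2^1)

2^17 = 131072. Using exponentiation by squaring, this requires 5 multiplications. The key idea: if the exponent is even, square the half-power; if odd, multiply by the base once.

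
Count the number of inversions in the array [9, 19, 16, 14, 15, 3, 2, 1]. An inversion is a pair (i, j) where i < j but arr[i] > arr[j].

Finding inversions in [9, 19, 16, 14, 15, 3, 2, 1]:

(0, 5): arr[0]=9 > arr[5]=3
(0, 6): arr[0]=9 > arr[6]=2
(0, 7): arr[0]=9 > arr[7]=1
(1, 2): arr[1]=19 > arr[2]=16
(1, 3): arr[1]=19 > arr[3]=14
(1, 4): arr[1]=19 > arr[4]=15
(1, 5): arr[1]=19 > arr[5]=3
(1, 6): arr[1]=19 > arr[6]=2
(1, 7): arr[1]=19 > arr[7]=1
(2, 3): arr[2]=16 > arr[3]=14
(2, 4): arr[2]=16 > arr[4]=15
(2, 5): arr[2]=16 > arr[5]=3
(2, 6): arr[2]=16 > arr[6]=2
(2, 7): arr[2]=16 > arr[7]=1
(3, 5): arr[3]=14 > arr[5]=3
(3, 6): arr[3]=14 > arr[6]=2
(3, 7): arr[3]=14 > arr[7]=1
(4, 5): arr[4]=15 > arr[5]=3
(4, 6): arr[4]=15 > arr[6]=2
(4, 7): arr[4]=15 > arr[7]=1
(5, 6): arr[5]=3 > arr[6]=2
(5, 7): arr[5]=3 > arr[7]=1
(6, 7): arr[6]=2 > arr[7]=1

Total inversions: 23

The array has 23 inversion(s): (0,5), (0,6), (0,7), (1,2), (1,3), (1,4), (1,5), (1,6), (1,7), (2,3), (2,4), (2,5), (2,6), (2,7), (3,5), (3,6), (3,7), (4,5), (4,6), (4,7), (5,6), (5,7), (6,7). Each pair (i,j) satisfies i < j and arr[i] > arr[j].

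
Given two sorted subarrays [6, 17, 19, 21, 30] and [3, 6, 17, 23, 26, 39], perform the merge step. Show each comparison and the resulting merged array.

Merging process:

Compare 6 vs 3: take 3 from right. Merged: [3]
Compare 6 vs 6: take 6 from left. Merged: [3, 6]
Compare 17 vs 6: take 6 from right. Merged: [3, 6, 6]
Compare 17 vs 17: take 17 from left. Merged: [3, 6, 6, 17]
Compare 19 vs 17: take 17 from right. Merged: [3, 6, 6, 17, 17]
Compare 19 vs 23: take 19 from left. Merged: [3, 6, 6, 17, 17, 19]
Compare 21 vs 23: take 21 from left. Merged: [3, 6, 6, 17, 17, 19, 21]
Compare 30 vs 23: take 23 from right. Merged: [3, 6, 6, 17, 17, 19, 21, 23]
Compare 30 vs 26: take 26 from right. Merged: [3, 6, 6, 17, 17, 19, 21, 23, 26]
Compare 30 vs 39: take 30 from left. Merged: [3, 6, 6, 17, 17, 19, 21, 23, 26, 30]
Append remaining from right: [39]. Merged: [3, 6, 6, 17, 17, 19, 21, 23, 26, 30, 39]

Final merged array: [3, 6, 6, 17, 17, 19, 21, 23, 26, 30, 39]
Total comparisons: 10

The merged array is [3, 6, 6, 17, 17, 19, 21, 23, 26, 30, 39], requiring 10 comparisons. The merge step runs in O(n) time where n is the total number of elements.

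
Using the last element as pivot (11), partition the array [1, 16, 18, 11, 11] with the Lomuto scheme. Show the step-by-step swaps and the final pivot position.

Lomuto partition with pivot = 11:

Initial array: [1, 16, 18, 11, 11]

arr[0]=1 <= 11: swap with position 0, array becomes [1, 16, 18, 11, 11]
arr[1]=16 > 11: no swap
arr[2]=18 > 11: no swap
arr[3]=11 <= 11: swap with position 1, array becomes [1, 11, 18, 16, 11]

Place pivot at position 2: [1, 11, 11, 16, 18]
Pivot position: 2

After partitioning with pivot 11, the array becomes [1, 11, 11, 16, 18]. The pivot is placed at index 2. All elements to the left of the pivot are <= 11, and all elements to the right are > 11.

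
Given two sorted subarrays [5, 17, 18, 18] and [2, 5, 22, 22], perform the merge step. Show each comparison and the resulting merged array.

Merging process:

Compare 5 vs 2: take 2 from right. Merged: [2]
Compare 5 vs 5: take 5 from left. Merged: [2, 5]
Compare 17 vs 5: take 5 from right. Merged: [2, 5, 5]
Compare 17 vs 22: take 17 from left. Merged: [2, 5, 5, 17]
Compare 18 vs 22: take 18 from left. Merged: [2, 5, 5, 17, 18]
Compare 18 vs 22: take 18 from left. Merged: [2, 5, 5, 17, 18, 18]
Append remaining from right: [22, 22]. Merged: [2, 5, 5, 17, 18, 18, 22, 22]

Final merged array: [2, 5, 5, 17, 18, 18, 22, 22]
Total comparisons: 6

The merged array is [2, 5, 5, 17, 18, 18, 22, 22], requiring 6 comparisons. The merge step runs in O(n) time where n is the total number of elements.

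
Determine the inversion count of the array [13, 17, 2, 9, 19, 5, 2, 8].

Finding inversions in [13, 17, 2, 9, 19, 5, 2, 8]:

(0, 2): arr[0]=13 > arr[2]=2
(0, 3): arr[0]=13 > arr[3]=9
(0, 5): arr[0]=13 > arr[5]=5
(0, 6): arr[0]=13 > arr[6]=2
(0, 7): arr[0]=13 > arr[7]=8
(1, 2): arr[1]=17 > arr[2]=2
(1, 3): arr[1]=17 > arr[3]=9
(1, 5): arr[1]=17 > arr[5]=5
(1, 6): arr[1]=17 > arr[6]=2
(1, 7): arr[1]=17 > arr[7]=8
(3, 5): arr[3]=9 > arr[5]=5
(3, 6): arr[3]=9 > arr[6]=2
(3, 7): arr[3]=9 > arr[7]=8
(4, 5): arr[4]=19 > arr[5]=5
(4, 6): arr[4]=19 > arr[6]=2
(4, 7): arr[4]=19 > arr[7]=8
(5, 6): arr[5]=5 > arr[6]=2

Total inversions: 17

The array has 17 inversion(s): (0,2), (0,3), (0,5), (0,6), (0,7), (1,2), (1,3), (1,5), (1,6), (1,7), (3,5), (3,6), (3,7), (4,5), (4,6), (4,7), (5,6). Each pair (i,j) satisfies i < j and arr[i] > arr[j].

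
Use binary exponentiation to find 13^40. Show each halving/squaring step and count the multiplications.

Computing 13^40 by squaring (build up from 13^1; each line after the first costs one multiplication):

13^1 = 13
13^2 = (13^1)^2 = 13^2 = 169
13^4 = (13^2)^2 = 169^2 = 28561
13^5 = 13 * 13^4 = 13 * 28561 = 371293
13^10 = (13^5)^2 = 371293^2 = 137858491849
13^20 = (13^10)^2 = 137858491849^2 = 19004963774880799438801
13^40 = (13^20)^2 = 19004963774880799438801^2 = 361188648084531445929920877641340156544317601

Result: 361188648084531445929920877641340156544317601
Multiplications needed: 6 (6 lines after 13^1)

13^40 = 361188648084531445929920877641340156544317601. Using exponentiation by squaring, this requires 6 multiplications. The key idea: if the exponent is even, square the half-power; if odd, multiply by the base once.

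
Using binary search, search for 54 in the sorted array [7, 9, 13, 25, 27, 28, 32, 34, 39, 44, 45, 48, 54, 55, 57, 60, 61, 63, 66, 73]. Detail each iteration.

Binary search for 54 in [7, 9, 13, 25, 27, 28, 32, 34, 39, 44, 45, 48, 54, 55, 57, 60, 61, 63, 66, 73]:

lo=0, hi=19, mid=9, arr[mid]=44 -> 44 < 54, search right half
lo=10, hi=19, mid=14, arr[mid]=57 -> 57 > 54, search left half
lo=10, hi=13, mid=11, arr[mid]=48 -> 48 < 54, search right half
lo=12, hi=13, mid=12, arr[mid]=54 -> Found target at index 12!

Binary search finds 54 at index 12 after 4 comparisons. The search repeatedly halves the search space by comparing with the middle element.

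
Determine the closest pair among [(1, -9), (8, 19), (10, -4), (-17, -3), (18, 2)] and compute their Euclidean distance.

Computing all pairwise distances among 5 points:

d((1, -9), (8, 19)) = 28.8617
d((1, -9), (10, -4)) = 10.2956
d((1, -9), (-17, -3)) = 18.9737
d((1, -9), (18, 2)) = 20.2485
d((8, 19), (10, -4)) = 23.0868
d((8, 19), (-17, -3)) = 33.3017
d((8, 19), (18, 2)) = 19.7231
d((10, -4), (-17, -3)) = 27.0185
d((10, -4), (18, 2)) = 10.0 <-- minimum
d((-17, -3), (18, 2)) = 35.3553

Closest pair: (10, -4) and (18, 2) with distance 10.0

The closest pair is (10, -4) and (18, 2) with Euclidean distance 10.0. For 5 points, brute-force pairwise comparison is shown above. For large n, the divide-and-conquer algorithm (sort by x, recurse on halves, check the dividing strip) achieves O(n log n).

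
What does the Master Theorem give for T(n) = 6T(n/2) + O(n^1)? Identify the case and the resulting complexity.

Master Theorem for T(n) = 6T(n/2) + O(n^1):

a = 6, b = 2, c = 1
log_b(a) = log_2(6) = 2.5850

Case 1: c = 1 < log_2(6) = 2.5850
T(n) = O(n^(log_2 6))

For T(n) = 6T(n/2) + O(n^1): log_2(6) = 2.5850. This is Case 1 of the Master Theorem (c < log_b(a), work dominated by leaves), giving O(n^(log_2 6)).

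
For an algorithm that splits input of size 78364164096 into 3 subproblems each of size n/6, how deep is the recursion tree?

For divide and conquer with division factor 6:

Problem sizes at each level:
Level 0: 78364164096
Level 1: 13060694016
Level 2: 2176782336
Level 3: 362797056
Level 4: 60466176
Level 5: 10077696
Level 6: 1679616
Level 7: 279936
Level 8: 46656
Level 9: 7776
Level 10: 1296
Level 11: 216
Level 12: 36
Level 13: 6
Level 14: 1

The root is level 0 and the size-1 base case is level 14 (the tree spans levels 0 through 14, i.e. 15 levels counting the root), so the depth is the number of divisions: log_6(78364164096) = 14

The recursion tree depth is log_6(78364164096) = 14. At each level, the problem size is divided by 6, so it takes 14 divisions to reduce to a base case of size 1. The algorithm makes 3 recursive calls at each level.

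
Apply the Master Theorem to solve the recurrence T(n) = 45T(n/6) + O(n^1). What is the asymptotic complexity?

Master Theorem for T(n) = 45T(n/6) + O(n^1):

a = 45, b = 6, c = 1
log_b(a) = log_6(45) = 2.1245

Case 1: c = 1 < log_6(45) = 2.1245
T(n) = O(n^(log_6 45))

For T(n) = 45T(n/6) + O(n^1): log_6(45) = 2.1245. This is Case 1 of the Master Theorem (c < log_b(a), work dominated by leaves), giving O(n^(log_6 45)).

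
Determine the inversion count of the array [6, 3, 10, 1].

Finding inversions in [6, 3, 10, 1]:

(0, 1): arr[0]=6 > arr[1]=3
(0, 3): arr[0]=6 > arr[3]=1
(1, 3): arr[1]=3 > arr[3]=1
(2, 3): arr[2]=10 > arr[3]=1

Total inversions: 4

The array has 4 inversion(s): (0,1), (0,3), (1,3), (2,3). Each pair (i,j) satisfies i < j and arr[i] > arr[j].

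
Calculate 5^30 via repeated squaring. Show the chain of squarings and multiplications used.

Computing 5^30 by squaring (build up from 5^1; each line after the first costs one multiplication):

5^1 = 5
5^2 = (5^1)^2 = 5^2 = 25
5^3 = 5 * 5^2 = 5 * 25 = 125
5^6 = (5^3)^2 = 125^2 = 15625
5^7 = 5 * 5^6 = 5 * 15625 = 78125
5^14 = (5^7)^2 = 78125^2 = 6103515625
5^15 = 5 * 5^14 = 5 * 6103515625 = 30517578125
5^30 = (5^15)^2 = 30517578125^2 = 931322574615478515625

Result: 931322574615478515625
Multiplications needed: 7 (7 lines after 5^1)

5^30 = 931322574615478515625. Using exponentiation by squaring, this requires 7 multiplications. The key idea: if the exponent is even, square the half-power; if odd, multiply by the base once.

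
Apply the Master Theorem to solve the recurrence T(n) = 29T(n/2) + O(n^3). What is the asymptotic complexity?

Master Theorem for T(n) = 29T(n/2) + O(n^3):

a = 29, b = 2, c = 3
log_b(a) = log_2(29) = 4.8580

Case 1: c = 3 < log_2(29) = 4.8580
T(n) = O(n^(log_2 29))

For T(n) = 29T(n/2) + O(n^3): log_2(29) = 4.8580. This is Case 1 of the Master Theorem (c < log_b(a), work dominated by leaves), giving O(n^(log_2 29)).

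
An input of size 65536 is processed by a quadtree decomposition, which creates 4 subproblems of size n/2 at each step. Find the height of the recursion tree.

For divide and conquer with division factor 2:

Problem sizes at each level:
Level 0: 65536
Level 1: 32768
Level 2: 16384
Level 3: 8192
Level 4: 4096
Level 5: 2048
Level 6: 1024
Level 7: 512
Level 8: 256
Level 9: 128
Level 10: 64
Level 11: 32
Level 12: 16
Level 13: 8
Level 14: 4
Level 15: 2
Level 16: 1

The root is level 0 and the size-1 base case is level 16 (the tree spans levels 0 through 16, i.e. 17 levels counting the root), so the depth is the number of divisions: log_2(65536) = 16

The recursion tree depth is log_2(65536) = 16. At each level, the problem size is divided by 2, so it takes 16 divisions to reduce to a base case of size 1. The algorithm makes 4 recursive calls at each level.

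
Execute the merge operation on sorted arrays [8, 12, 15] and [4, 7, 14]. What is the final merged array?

Merging process:

Compare 8 vs 4: take 4 from right. Merged: [4]
Compare 8 vs 7: take 7 from right. Merged: [4, 7]
Compare 8 vs 14: take 8 from left. Merged: [4, 7, 8]
Compare 12 vs 14: take 12 from left. Merged: [4, 7, 8, 12]
Compare 15 vs 14: take 14 from right. Merged: [4, 7, 8, 12, 14]
Append remaining from left: [15]. Merged: [4, 7, 8, 12, 14, 15]

Final merged array: [4, 7, 8, 12, 14, 15]
Total comparisons: 5

The merged array is [4, 7, 8, 12, 14, 15], requiring 5 comparisons. The merge step runs in O(n) time where n is the total number of elements.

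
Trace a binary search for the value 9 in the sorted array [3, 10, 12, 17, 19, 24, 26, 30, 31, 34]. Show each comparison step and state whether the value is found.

Binary search for 9 in [3, 10, 12, 17, 19, 24, 26, 30, 31, 34]:

lo=0, hi=9, mid=4, arr[mid]=19 -> 19 > 9, search left half
lo=0, hi=3, mid=1, arr[mid]=10 -> 10 > 9, search left half
lo=0, hi=0, mid=0, arr[mid]=3 -> 3 < 9, search right half
lo=1 > hi=0, target 9 not found

Binary search determines that 9 is not in the array after 3 comparisons. The search space was exhausted without finding the target.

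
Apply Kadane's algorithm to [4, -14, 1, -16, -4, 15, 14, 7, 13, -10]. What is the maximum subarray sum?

Using Kadane's algorithm on [4, -14, 1, -16, -4, 15, 14, 7, 13, -10]:

Scanning through the array:
Position 1 (value -14): max_ending_here = -10, max_so_far = 4
Position 2 (value 1): max_ending_here = 1, max_so_far = 4
Position 3 (value -16): max_ending_here = -15, max_so_far = 4
Position 4 (value -4): max_ending_here = -4, max_so_far = 4
Position 5 (value 15): max_ending_here = 15, max_so_far = 15
Position 6 (value 14): max_ending_here = 29, max_so_far = 29
Position 7 (value 7): max_ending_here = 36, max_so_far = 36
Position 8 (value 13): max_ending_here = 49, max_so_far = 49
Position 9 (value -10): max_ending_here = 39, max_so_far = 49

Maximum subarray: [15, 14, 7, 13]
Maximum sum: 49

The maximum subarray is [15, 14, 7, 13] with sum 49. This subarray runs from index 5 to index 8.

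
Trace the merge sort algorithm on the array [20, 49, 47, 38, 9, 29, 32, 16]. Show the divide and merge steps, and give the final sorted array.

Merge sort trace:

Split: [20, 49, 47, 38, 9, 29, 32, 16] -> [20, 49, 47, 38] and [9, 29, 32, 16]
  Split: [20, 49, 47, 38] -> [20, 49] and [47, 38]
    Split: [20, 49] -> [20] and [49]
    Merge: [20] + [49] -> [20, 49]
    Split: [47, 38] -> [47] and [38]
    Merge: [47] + [38] -> [38, 47]
  Merge: [20, 49] + [38, 47] -> [20, 38, 47, 49]
  Split: [9, 29, 32, 16] -> [9, 29] and [32, 16]
    Split: [9, 29] -> [9] and [29]
    Merge: [9] + [29] -> [9, 29]
    Split: [32, 16] -> [32] and [16]
    Merge: [32] + [16] -> [16, 32]
  Merge: [9, 29] + [16, 32] -> [9, 16, 29, 32]
Merge: [20, 38, 47, 49] + [9, 16, 29, 32] -> [9, 16, 20, 29, 32, 38, 47, 49]

Final sorted array: [9, 16, 20, 29, 32, 38, 47, 49]

The merge sort proceeds by recursively splitting the array and merging sorted halves.
After all merges, the sorted array is [9, 16, 20, 29, 32, 38, 47, 49].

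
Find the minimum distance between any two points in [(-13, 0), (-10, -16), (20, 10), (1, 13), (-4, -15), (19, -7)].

Computing all pairwise distances among 6 points:

d((-13, 0), (-10, -16)) = 16.2788
d((-13, 0), (20, 10)) = 34.4819
d((-13, 0), (1, 13)) = 19.105
d((-13, 0), (-4, -15)) = 17.4929
d((-13, 0), (19, -7)) = 32.7567
d((-10, -16), (20, 10)) = 39.6989
d((-10, -16), (1, 13)) = 31.0161
d((-10, -16), (-4, -15)) = 6.0828 <-- minimum
d((-10, -16), (19, -7)) = 30.3645
d((20, 10), (1, 13)) = 19.2354
d((20, 10), (-4, -15)) = 34.6554
d((20, 10), (19, -7)) = 17.0294
d((1, 13), (-4, -15)) = 28.4429
d((1, 13), (19, -7)) = 26.9072
d((-4, -15), (19, -7)) = 24.3516

Closest pair: (-10, -16) and (-4, -15) with distance 6.0828

The closest pair is (-10, -16) and (-4, -15) with Euclidean distance 6.0828. For 6 points, brute-force pairwise comparison is shown above. For large n, the divide-and-conquer algorithm (sort by x, recurse on halves, check the dividing strip) achieves O(n log n).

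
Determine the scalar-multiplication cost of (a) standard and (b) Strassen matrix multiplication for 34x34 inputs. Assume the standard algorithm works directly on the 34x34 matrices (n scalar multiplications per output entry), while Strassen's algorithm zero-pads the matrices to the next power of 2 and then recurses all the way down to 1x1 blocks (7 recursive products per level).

Matrix multiplication for 34x34 matrices:

Strassen's algorithm requires power-of-2 dimensions. Pad 34x34 to 64x64 (next power of 2).

Standard algorithm: 34^3 = 39304 multiplications
Strassen's algorithm: 7^(log2(64)) = 7^6 = 117649 multiplications
Difference: 39304 - 117649 = -78345 (Strassen uses MORE here due to padding overhead — for small or just-over-power-of-2 n, padding can outweigh the per-level savings)

Standard: 39304 multiplications (34^3). Strassen: 117649 multiplications (7^6, after padding to 64x64). Strassen reduces 8 recursive multiplications to 7 at each level.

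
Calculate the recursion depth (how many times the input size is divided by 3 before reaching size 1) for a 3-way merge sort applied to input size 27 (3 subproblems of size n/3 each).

For divide and conquer with division factor 3:

Problem sizes at each level:
Level 0: 27
Level 1: 9
Level 2: 3
Level 3: 1

The root is level 0 and the size-1 base case is level 3 (the tree spans levels 0 through 3, i.e. 4 levels counting the root), so the depth is the number of divisions: log_3(27) = 3

The recursion tree depth is log_3(27) = 3. At each level, the problem size is divided by 3, so it takes 3 divisions to reduce to a base case of size 1. The algorithm makes 3 recursive calls at each level.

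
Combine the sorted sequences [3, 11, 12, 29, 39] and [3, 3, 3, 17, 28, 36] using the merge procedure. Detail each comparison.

Merging process:

Compare 3 vs 3: take 3 from left. Merged: [3]
Compare 11 vs 3: take 3 from right. Merged: [3, 3]
Compare 11 vs 3: take 3 from right. Merged: [3, 3, 3]
Compare 11 vs 3: take 3 from right. Merged: [3, 3, 3, 3]
Compare 11 vs 17: take 11 from left. Merged: [3, 3, 3, 3, 11]
Compare 12 vs 17: take 12 from left. Merged: [3, 3, 3, 3, 11, 12]
Compare 29 vs 17: take 17 from right. Merged: [3, 3, 3, 3, 11, 12, 17]
Compare 29 vs 28: take 28 from right. Merged: [3, 3, 3, 3, 11, 12, 17, 28]
Compare 29 vs 36: take 29 from left. Merged: [3, 3, 3, 3, 11, 12, 17, 28, 29]
Compare 39 vs 36: take 36 from right. Merged: [3, 3, 3, 3, 11, 12, 17, 28, 29, 36]
Append remaining from left: [39]. Merged: [3, 3, 3, 3, 11, 12, 17, 28, 29, 36, 39]

Final merged array: [3, 3, 3, 3, 11, 12, 17, 28, 29, 36, 39]
Total comparisons: 10

The merged array is [3, 3, 3, 3, 11, 12, 17, 28, 29, 36, 39], requiring 10 comparisons. The merge step runs in O(n) time where n is the total number of elements.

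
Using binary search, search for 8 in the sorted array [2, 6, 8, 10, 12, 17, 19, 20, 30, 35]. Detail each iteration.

Binary search for 8 in [2, 6, 8, 10, 12, 17, 19, 20, 30, 35]:

lo=0, hi=9, mid=4, arr[mid]=12 -> 12 > 8, search left half
lo=0, hi=3, mid=1, arr[mid]=6 -> 6 < 8, search right half
lo=2, hi=3, mid=2, arr[mid]=8 -> Found target at index 2!

Binary search finds 8 at index 2 after 3 comparisons. The search repeatedly halves the search space by comparing with the middle element.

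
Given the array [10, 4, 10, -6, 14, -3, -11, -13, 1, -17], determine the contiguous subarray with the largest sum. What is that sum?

Using Kadane's algorithm on [10, 4, 10, -6, 14, -3, -11, -13, 1, -17]:

Scanning through the array:
Position 1 (value 4): max_ending_here = 14, max_so_far = 14
Position 2 (value 10): max_ending_here = 24, max_so_far = 24
Position 3 (value -6): max_ending_here = 18, max_so_far = 24
Position 4 (value 14): max_ending_here = 32, max_so_far = 32
Position 5 (value -3): max_ending_here = 29, max_so_far = 32
Position 6 (value -11): max_ending_here = 18, max_so_far = 32
Position 7 (value -13): max_ending_here = 5, max_so_far = 32
Position 8 (value 1): max_ending_here = 6, max_so_far = 32
Position 9 (value -17): max_ending_here = -11, max_so_far = 32

Maximum subarray: [10, 4, 10, -6, 14]
Maximum sum: 32

The maximum subarray is [10, 4, 10, -6, 14] with sum 32. This subarray runs from index 0 to index 4.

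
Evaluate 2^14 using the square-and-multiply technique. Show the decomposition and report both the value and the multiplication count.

Computing 2^14 by squaring (build up from 2^1; each line after the first costs one multiplication):

2^1 = 2
2^2 = (2^1)^2 = 2^2 = 4
2^3 = 2 * 2^2 = 2 * 4 = 8
2^6 = (2^3)^2 = 8^2 = 64
2^7 = 2 * 2^6 = 2 * 64 = 128
2^14 = (2^7)^2 = 128^2 = 16384

Result: 16384
Multiplications needed: 5 (5 lines after 2^1)

2^14 = 16384. Using exponentiation by squaring, this requires 5 multiplications. The key idea: if the exponent is even, square the half-power; if odd, multiply by the base once.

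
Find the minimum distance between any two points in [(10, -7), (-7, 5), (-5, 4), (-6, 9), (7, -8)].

Computing all pairwise distances among 5 points:

d((10, -7), (-7, 5)) = 20.8087
d((10, -7), (-5, 4)) = 18.6011
d((10, -7), (-6, 9)) = 22.6274
d((10, -7), (7, -8)) = 3.1623
d((-7, 5), (-5, 4)) = 2.2361 <-- minimum
d((-7, 5), (-6, 9)) = 4.1231
d((-7, 5), (7, -8)) = 19.105
d((-5, 4), (-6, 9)) = 5.099
d((-5, 4), (7, -8)) = 16.9706
d((-6, 9), (7, -8)) = 21.4009

Closest pair: (-7, 5) and (-5, 4) with distance 2.2361

The closest pair is (-7, 5) and (-5, 4) with Euclidean distance 2.2361. For 5 points, brute-force pairwise comparison is shown above. For large n, the divide-and-conquer algorithm (sort by x, recurse on halves, check the dividing strip) achieves O(n log n).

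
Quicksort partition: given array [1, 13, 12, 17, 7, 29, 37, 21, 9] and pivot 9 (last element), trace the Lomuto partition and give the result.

Lomuto partition with pivot = 9:

Initial array: [1, 13, 12, 17, 7, 29, 37, 21, 9]

arr[0]=1 <= 9: swap with position 0, array becomes [1, 13, 12, 17, 7, 29, 37, 21, 9]
arr[1]=13 > 9: no swap
arr[2]=12 > 9: no swap
arr[3]=17 > 9: no swap
arr[4]=7 <= 9: swap with position 1, array becomes [1, 7, 12, 17, 13, 29, 37, 21, 9]
arr[5]=29 > 9: no swap
arr[6]=37 > 9: no swap
arr[7]=21 > 9: no swap

Place pivot at position 2: [1, 7, 9, 17, 13, 29, 37, 21, 12]
Pivot position: 2

After partitioning with pivot 9, the array becomes [1, 7, 9, 17, 13, 29, 37, 21, 12]. The pivot is placed at index 2. All elements to the left of the pivot are <= 9, and all elements to the right are > 9.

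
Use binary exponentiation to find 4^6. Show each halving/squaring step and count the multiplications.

Computing 4^6 by squaring (build up from 4^1; each line after the first costs one multiplication):

4^1 = 4
4^2 = (4^1)^2 = 4^2 = 16
4^3 = 4 * 4^2 = 4 * 16 = 64
4^6 = (4^3)^2 = 64^2 = 4096

Result: 4096
Multiplications needed: 3 (3 lines after 4^1)

4^6 = 4096. Using exponentiation by squaring, this requires 3 multiplications. The key idea: if the exponent is even, square the half-power; if odd, multiply by the base once.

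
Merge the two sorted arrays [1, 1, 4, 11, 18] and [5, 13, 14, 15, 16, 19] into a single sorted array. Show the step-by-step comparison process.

Merging process:

Compare 1 vs 5: take 1 from left. Merged: [1]
Compare 1 vs 5: take 1 from left. Merged: [1, 1]
Compare 4 vs 5: take 4 from left. Merged: [1, 1, 4]
Compare 11 vs 5: take 5 from right. Merged: [1, 1, 4, 5]
Compare 11 vs 13: take 11 from left. Merged: [1, 1, 4, 5, 11]
Compare 18 vs 13: take 13 from right. Merged: [1, 1, 4, 5, 11, 13]
Compare 18 vs 14: take 14 from right. Merged: [1, 1, 4, 5, 11, 13, 14]
Compare 18 vs 15: take 15 from right. Merged: [1, 1, 4, 5, 11, 13, 14, 15]
Compare 18 vs 16: take 16 from right. Merged: [1, 1, 4, 5, 11, 13, 14, 15, 16]
Compare 18 vs 19: take 18 from left. Merged: [1, 1, 4, 5, 11, 13, 14, 15, 16, 18]
Append remaining from right: [19]. Merged: [1, 1, 4, 5, 11, 13, 14, 15, 16, 18, 19]

Final merged array: [1, 1, 4, 5, 11, 13, 14, 15, 16, 18, 19]
Total comparisons: 10

The merged array is [1, 1, 4, 5, 11, 13, 14, 15, 16, 18, 19], requiring 10 comparisons. The merge step runs in O(n) time where n is the total number of elements.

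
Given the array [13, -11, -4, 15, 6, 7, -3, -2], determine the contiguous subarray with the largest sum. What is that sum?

Using Kadane's algorithm on [13, -11, -4, 15, 6, 7, -3, -2]:

Scanning through the array:
Position 1 (value -11): max_ending_here = 2, max_so_far = 13
Position 2 (value -4): max_ending_here = -2, max_so_far = 13
Position 3 (value 15): max_ending_here = 15, max_so_far = 15
Position 4 (value 6): max_ending_here = 21, max_so_far = 21
Position 5 (value 7): max_ending_here = 28, max_so_far = 28
Position 6 (value -3): max_ending_here = 25, max_so_far = 28
Position 7 (value -2): max_ending_here = 23, max_so_far = 28

Maximum subarray: [15, 6, 7]
Maximum sum: 28

The maximum subarray is [15, 6, 7] with sum 28. This subarray runs from index 3 to index 5.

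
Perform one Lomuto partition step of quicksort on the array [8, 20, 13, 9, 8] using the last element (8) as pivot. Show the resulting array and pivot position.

Lomuto partition with pivot = 8:

Initial array: [8, 20, 13, 9, 8]

arr[0]=8 <= 8: swap with position 0, array becomes [8, 20, 13, 9, 8]
arr[1]=20 > 8: no swap
arr[2]=13 > 8: no swap
arr[3]=9 > 8: no swap

Place pivot at position 1: [8, 8, 13, 9, 20]
Pivot position: 1

After partitioning with pivot 8, the array becomes [8, 8, 13, 9, 20]. The pivot is placed at index 1. All elements to the left of the pivot are <= 8, and all elements to the right are > 8.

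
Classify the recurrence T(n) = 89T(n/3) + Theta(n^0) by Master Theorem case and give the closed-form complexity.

Master Theorem for T(n) = 89T(n/3) + O(n^0):

a = 89, b = 3, c = 0
log_b(a) = log_3(89) = 4.0857

Case 1: c = 0 < log_3(89) = 4.0857
T(n) = O(n^(log_3 89))

For T(n) = 89T(n/3) + O(n^0): log_3(89) = 4.0857. This is Case 1 of the Master Theorem (c < log_b(a), work dominated by leaves), giving O(n^(log_3 89)).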